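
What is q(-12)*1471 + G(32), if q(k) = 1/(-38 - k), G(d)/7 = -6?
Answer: -2563/26 ≈ -98.577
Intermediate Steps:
G(d) = -42 (G(d) = 7*(-6) = -42)
q(-12)*1471 + G(32) = -1/(38 - 12)*1471 - 42 = -1/26*1471 - 42 = -1471/26 - 42 = -2563/26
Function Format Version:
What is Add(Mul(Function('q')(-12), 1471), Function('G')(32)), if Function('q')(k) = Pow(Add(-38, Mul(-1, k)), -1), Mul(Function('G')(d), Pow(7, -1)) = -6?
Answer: Rational(-2563, 26) ≈ -98.577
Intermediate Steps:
Function('G')(d) = -42 (Function('G')(d) = Mul(7, -6) = -42)
Add(Mul(Function('q')(-12), 1471), Function('G')(32)) = Add(Mul(Mul(-1, Pow(Add(38, -12), -1)), 1471), -42) = Add(Mul(Mul(-1, Pow(26, -1)), 1471), -42) = Add(Mul(Mul(-1, Rational(1, 26)), 1471), -42) = Add(Mul(Rational(-1, 26), 1471), -42) = Add(Rational(-1471, 26), -42) = Rational(-2563, 26)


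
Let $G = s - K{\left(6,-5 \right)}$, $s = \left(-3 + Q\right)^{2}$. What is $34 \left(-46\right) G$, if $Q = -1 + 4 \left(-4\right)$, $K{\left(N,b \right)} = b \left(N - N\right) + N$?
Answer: $-616216$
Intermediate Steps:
$K{\left(N,b \right)} = N$ ($K{\left(N,b \right)} = b 0 + N = 0 + N = N$)
$Q = -17$ ($Q = -1 - 16 = -17$)
$s = 400$ ($s = \left(-3 - 17\right)^{2} = \left(-20\right)^{2} = 400$)
$G = 394$ ($G = 400 - 6 = 394$)
$34 \left(-46\right) G = 34 \left(-46\right) 394 = \left(-1564\right) 394 = -616216$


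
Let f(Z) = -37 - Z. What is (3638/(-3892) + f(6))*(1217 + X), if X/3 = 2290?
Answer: -691414239/1946 ≈ -3.5530e+5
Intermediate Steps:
X = 6870 (X = 3*2290 = 6870)
(3638/(-3892) + f(6))*(1217 + X) = (3638/(-3892) + (-37 - 1*6))*(1217 + 6870) = (3638*(-1/3892) + (-37 - 6))*8087 = (-1819/1946 - 43)*8087 = -85497/1946*8087 = -691414239/1946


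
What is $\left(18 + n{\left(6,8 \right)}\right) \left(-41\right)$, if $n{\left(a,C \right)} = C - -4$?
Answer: $-1230$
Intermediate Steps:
$n{\left(a,C \right)} = 4 + C$ ($n{\left(a,C \right)} = C + 4 = 4 + C$)
$\left(18 + n{\left(6,8 \right)}\right) \left(-41\right) = \left(18 + \left(4 + 8\right)\right) \left(-41\right) = \left(18 + 12\right) \left(-41\right) = 30 \left(-41\right) = -1230$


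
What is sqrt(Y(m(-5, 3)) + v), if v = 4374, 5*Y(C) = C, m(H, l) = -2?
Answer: 2*sqrt(27335)/5 ≈ 66.133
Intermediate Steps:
Y(C) = C/5
sqrt(Y(m(-5, 3)) + v) = sqrt((1/5)*(-2) + 4374) = sqrt(-2/5 + 4374) = sqrt(21868/5) = 2*sqrt(27335)/5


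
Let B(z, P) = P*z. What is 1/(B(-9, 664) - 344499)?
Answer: -1/350475 ≈ -2.8533e-6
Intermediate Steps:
1/(B(-9, 664) - 344499) = 1/(664*(-9) - 344499) = 1/(-5976 - 344499) = 1/(-350475) = -1/350475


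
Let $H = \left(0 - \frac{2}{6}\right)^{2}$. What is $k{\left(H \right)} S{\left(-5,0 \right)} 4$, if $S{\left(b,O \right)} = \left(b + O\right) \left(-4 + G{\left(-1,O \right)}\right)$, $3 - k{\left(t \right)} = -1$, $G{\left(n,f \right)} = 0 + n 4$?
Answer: $640$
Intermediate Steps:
$H = \frac{1}{9}$ ($H = \left(0 - \frac{1}{3}\right)^{2} = \left(- \frac{1}{3}\right)^{2} = \frac{1}{9} \approx 0.11111$)
$G{\left(n,f \right)} = 4 n$ ($G{\left(n,f \right)} = 0 + 4 n = 4 n$)
$k{\left(t \right)} = 4$ ($k{\left(t \right)} = 3 - -1 = 3 + 1 = 4$)
$S{\left(b,O \right)} = - 8 O - 8 b$ ($S{\left(b,O \right)} = \left(b + O\right) \left(-4 + 4 \left(-1\right)\right) = \left(O + b\right) \left(-4 - 4\right) = \left(O + b\right) \left(-8\right) = - 8 O - 8 b$)
$k{\left(H \right)} S{\left(-5,0 \right)} 4 = 4 \left(\left(-8\right) 0 - -40\right) 4 = 4 \left(0 + 40\right) 4 = 4 \cdot 40 \cdot 4 = 160 \cdot 4 = 640$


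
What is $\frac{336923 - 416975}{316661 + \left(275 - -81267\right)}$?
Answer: $- \frac{80052}{398203} \approx -0.20103$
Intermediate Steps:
$\frac{336923 - 416975}{316661 + \left(275 - -81267\right)} = - \frac{80052}{316661 + \left(275 + 81267\right)} = - \frac{80052}{316661 + 81542} = - \frac{80052}{398203}$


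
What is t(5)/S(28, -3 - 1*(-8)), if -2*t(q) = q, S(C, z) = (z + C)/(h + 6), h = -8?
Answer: 5/33 ≈ 0.15152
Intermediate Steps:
S(C, z) = -C/2 - z/2 (S(C, z) = (z + C)/(-8 + 6) = (C + z)/(-2) = (C + z)*(-½) = -C/2 - z/2)
t(q) = -q/2
t(5)/S(28, -3 - 1*(-8)) = (-½*5)/(-½*28 - (-3 - 1*(-8))/2) = -5/(2*(-14 - (-3 + 8)/2)) = -5/(2*(-14 - ½*5)) = -5/(2*(-14 - 5/2)) = -5/(2*(-33/2)) = -5/2*(-2/33) = 5/33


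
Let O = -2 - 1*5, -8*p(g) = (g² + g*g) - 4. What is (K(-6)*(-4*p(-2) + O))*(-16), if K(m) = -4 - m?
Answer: 160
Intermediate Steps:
p(g) = ½ - g²/4 (p(g) = -((g² + g*g) - 4)/8 = -((g² + g²) - 4)/8 = -(2*g² - 4)/8 = -(-4 + 2*g²)/8 = ½ - g²/4)
O = -7 (O = -2 - 5 = -7)
(K(-6)*(-4*p(-2) + O))*(-16) = ((-4 - 1*(-6))*(-4*(½ - ¼*(-2)²) - 7))*(-16) = ((-4 + 6)*(-4*(½ - ¼*4) - 7))*(-16) = (2*(-4*(½ - 1) - 7))*(-16) = (2*(-4*(-½) - 7))*(-16) = (2*(2 - 7))*(-16) = (2*(-5))*(-16) = -10*(-16) = 160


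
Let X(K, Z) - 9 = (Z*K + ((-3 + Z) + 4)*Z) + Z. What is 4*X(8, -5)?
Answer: -64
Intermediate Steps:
X(K, Z) = 9 + Z + K*Z + Z*(1 + Z) (X(K, Z) = 9 + ((Z*K + ((-3 + Z) + 4)*Z) + Z) = 9 + ((K*Z + (1 + Z)*Z) + Z) = 9 + ((K*Z + Z*(1 + Z)) + Z) = 9 + (Z + K*Z + Z*(1 + Z)) = 9 + Z + K*Z + Z*(1 + Z))
4*X(8, -5) = 4*(9 + (-5)**2 + 2*(-5) + 8*(-5)) = 4*(9 + 25 - 10 - 40) = 4*(-16) = -64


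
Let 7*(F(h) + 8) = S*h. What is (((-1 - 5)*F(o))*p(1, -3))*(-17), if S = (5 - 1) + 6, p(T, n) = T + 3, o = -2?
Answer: -31008/7 ≈ -4429.7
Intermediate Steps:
p(T, n) = 3 + T
S = 10 (S = 4 + 6 = 10)
F(h) = -8 + 10*h/7 (F(h) = -8 + (10*h)/7 = -8 + 10*h/7)
(((-1 - 5)*F(o))*p(1, -3))*(-17) = (((-1 - 5)*(-8 + (10/7)*(-2)))*(3 + 1))*(-17) = (-6*(-8 - 20/7)*4)*(-17) = (-6*(-76/7)*4)*(-17) = ((456/7)*4)*(-17) = (1824/7)*(-17) = -31008/7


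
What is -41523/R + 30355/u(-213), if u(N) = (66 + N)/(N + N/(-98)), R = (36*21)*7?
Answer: 3762309721/86436 ≈ 43527.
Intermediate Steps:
R = 5292 (R = 756*7 = 5292)
u(N) = 98*(66 + N)/(97*N) (u(N) = (66 + N)/(N + N*(-1/98)) = (66 + N)/(N - N/98) = (66 + N)/((97*N/98)) = (66 + N)*(98/(97*N)) = 98*(66 + N)/(97*N))
-41523/R + 30355/u(-213) = -41523/5292 + 30355/(((98/97)*(66 - 213)/(-213))) = -41523*1/5292 + 30355/(((98/97)*(-1/213)*(-147))) = -13841/1764 + 30355/(4802/6887) = -13841/1764 + 30355*(6887/4802) = -13841/1764 + 209054885/4802 = 3762309721/86436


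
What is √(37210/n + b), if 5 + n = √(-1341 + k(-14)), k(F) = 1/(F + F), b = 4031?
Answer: √((-238770 - 4031*I*√262843)/(70 - I*√262843)) ≈ 62.91 - 7.9281*I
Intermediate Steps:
k(F) = 1/(2*F)
n = -5 + I*√262843/14 (n = -5 + √(-1341 + (½)/(-14)) = -5 + √(-1341 + (½)*(-1/14)) = -5 + √(-1341 - 1/28) = -5 + √(-37549/28) = -5 + I*√262843/14 ≈ -5.0 + 36.62*I)
√(37210/n + b) = √(37210/(-5 + I*√262843/14) + 4031) = √(4031 + 37210/(-5 + I*√262843/14))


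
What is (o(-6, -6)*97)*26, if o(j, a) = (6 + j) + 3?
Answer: 7566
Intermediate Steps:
o(j, a) = 9 + j
(o(-6, -6)*97)*26 = ((9 - 6)*97)*26 = (3*97)*26 = 291*26 = 7566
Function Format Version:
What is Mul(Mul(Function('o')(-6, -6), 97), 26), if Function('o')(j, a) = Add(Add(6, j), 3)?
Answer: 7566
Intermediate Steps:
Function('o')(j, a) = Add(9, j)
Mul(Mul(Function('o')(-6, -6), 97), 26) = Mul(Mul(Add(9, -6), 97), 26) = Mul(Mul(3, 97), 26) = Mul(291, 26) = 7566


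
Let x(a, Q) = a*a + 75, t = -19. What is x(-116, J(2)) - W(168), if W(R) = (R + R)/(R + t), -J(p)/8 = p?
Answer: 2015783/149 ≈ 13529.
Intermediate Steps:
J(p) = -8*p
x(a, Q) = 75 + a**2 (x(a, Q) = a**2 + 75 = 75 + a**2)
W(R) = 2*R/(-19 + R) (W(R) = (R + R)/(R - 19) = (2*R)/(-19 + R) = 2*R/(-19 + R))
x(-116, J(2)) - W(168) = (75 + (-116)**2) - 2*168/(-19 + 168) = (75 + 13456) - 2*168/149 = 13531 - 2*168/149 = 13531 - 1*336/149 = 13531 - 336/149 = 2015783/149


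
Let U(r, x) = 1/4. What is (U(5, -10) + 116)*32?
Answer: 3720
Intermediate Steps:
U(r, x) = 1/4
(U(5, -10) + 116)*32 = (1/4 + 116)*32 = (465/4)*32 = 3720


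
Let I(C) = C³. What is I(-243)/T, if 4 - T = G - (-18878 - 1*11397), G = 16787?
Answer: 4782969/15686 ≈ 304.92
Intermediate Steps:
T = -47058 (T = 4 - (16787 - (-18878 - 1*11397)) = 4 - (16787 - (-18878 - 11397)) = 4 - (16787 - 1*(-30275)) = 4 - (16787 + 30275) = 4 - 1*47062 = 4 - 47062 = -47058)
I(-243)/T = (-243)³/(-47058) = -14348907*(-1/47058) = 4782969/15686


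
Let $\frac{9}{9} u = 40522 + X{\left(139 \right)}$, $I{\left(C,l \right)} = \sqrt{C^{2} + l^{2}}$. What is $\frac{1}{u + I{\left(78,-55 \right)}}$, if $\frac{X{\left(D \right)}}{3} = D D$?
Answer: $\frac{98485}{9699286116} - \frac{\sqrt{9109}}{9699286116} \approx 1.0144 \cdot 10^{-5}$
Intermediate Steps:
$X{\left(D \right)} = 3 D^{2}$ ($X{\left(D \right)} = 3 D D = 3 D^{2}$)
$u = 98485$ ($u = 40522 + 3 \cdot 139^{2} = 40522 + 3 \cdot 19321 = 40522 + 57963 = 98485$)
$\frac{1}{u + I{\left(78,-55 \right)}} = \frac{1}{98485 + \sqrt{78^{2} + \left(-55\right)^{2}}} = \frac{1}{98485 + \sqrt{6084 + 3025}} = \frac{1}{98485 + \sqrt{9109}}$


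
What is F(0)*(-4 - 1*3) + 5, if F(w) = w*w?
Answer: 5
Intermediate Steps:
F(w) = w²
F(0)*(-4 - 1*3) + 5 = 0²*(-4 - 1*3) + 5 = 0*(-4 - 3) + 5 = 0*(-7) + 5 = 0 + 5 = 5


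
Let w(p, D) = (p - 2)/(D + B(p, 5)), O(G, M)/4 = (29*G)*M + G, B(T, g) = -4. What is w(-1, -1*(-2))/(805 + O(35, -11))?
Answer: -3/87430 ≈ -3.4313e-5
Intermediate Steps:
O(G, M) = 4*G + 116*G*M (O(G, M) = 4*((29*G)*M + G) = 4*(29*G*M + G) = 4*(G + 29*G*M) = 4*G + 116*G*M)
w(p, D) = (-2 + p)/(-4 + D) (w(p, D) = (p - 2)/(D - 4) = (-2 + p)/(-4 + D))
w(-1, -1*(-2))/(805 + O(35, -11)) = ((-2 - 1)/(-4 - 1*(-2)))/(805 + 4*35*(1 + 29*(-11))) = (-3/(-4 + 2))/(805 + 4*35*(1 - 319)) = (-3/(-2))/(805 + 4*35*(-318)) = (-½*(-3))/(805 - 44520) = (3/2)/(-43715) = (3/2)*(-1/43715) = -3/87430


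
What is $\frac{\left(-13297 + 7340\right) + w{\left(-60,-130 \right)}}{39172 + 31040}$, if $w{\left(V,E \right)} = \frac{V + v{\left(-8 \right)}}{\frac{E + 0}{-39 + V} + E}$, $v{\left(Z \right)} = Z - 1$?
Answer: $- \frac{75885349}{894500880} \approx -0.084835$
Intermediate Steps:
$v{\left(Z \right)} = -1 + Z$
$w{\left(V,E \right)} = \frac{-9 + V}{E + \frac{E}{-39 + V}}$ ($w{\left(V,E \right)} = \frac{V - 9}{\frac{E + 0}{-39 + V} + E} = \frac{V - 9}{\frac{E}{-39 + V} + E} = \frac{-9 + V}{E + \frac{E}{-39 + V}}$)
$\frac{\left(-13297 + 7340\right) + w{\left(-60,-130 \right)}}{39172 + 31040} = \frac{\left(-13297 + 7340\right) + \frac{351 + \left(-60\right)^{2} - -2880}{\left(-130\right) \left(-38 - 60\right)}}{39172 + 31040} = \frac{-5957 - \frac{351 + 3600 + 2880}{130 \left(-98\right)}}{70212} = \left(-5957 - \left(- \frac{1}{12740}\right) 6831\right) \frac{1}{70212} = \left(-5957 + \frac{6831}{12740}\right) \frac{1}{70212} = \left(- \frac{75885349}{12740}\right) \frac{1}{70212} = - \frac{75885349}{894500880}$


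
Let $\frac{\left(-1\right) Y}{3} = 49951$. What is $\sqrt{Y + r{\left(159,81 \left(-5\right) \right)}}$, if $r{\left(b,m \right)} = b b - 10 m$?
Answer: $i \sqrt{120522} \approx 347.16 i$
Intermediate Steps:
$Y = -149853$ ($Y = \left(-3\right) 49951 = -149853$)
$r{\left(b,m \right)} = b^{2} - 10 m$
$\sqrt{Y + r{\left(159,81 \left(-5\right) \right)}} = \sqrt{-149853 + \left(159^{2} - 10 \cdot 81 \left(-5\right)\right)} = \sqrt{-149853 + \left(25281 - -4050\right)} = \sqrt{-149853 + \left(25281 + 4050\right)} = \sqrt{-149853 + 29331} = \sqrt{-120522} = i \sqrt{120522}$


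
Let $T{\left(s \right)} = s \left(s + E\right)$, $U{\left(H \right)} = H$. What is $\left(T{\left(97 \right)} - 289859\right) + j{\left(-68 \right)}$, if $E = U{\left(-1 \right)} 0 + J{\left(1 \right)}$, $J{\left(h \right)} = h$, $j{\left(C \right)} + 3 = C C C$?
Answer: $-594788$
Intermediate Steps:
$j{\left(C \right)} = -3 + C^{3}$ ($j{\left(C \right)} = -3 + C C C = -3 + C^{2} C = -3 + C^{3}$)
$E = 1$ ($E = \left(-1\right) 0 + 1 = 0 + 1 = 1$)
$T{\left(s \right)} = s \left(1 + s\right)$ ($T{\left(s \right)} = s \left(s + 1\right) = s \left(1 + s\right)$)
$\left(T{\left(97 \right)} - 289859\right) + j{\left(-68 \right)} = \left(97 \left(1 + 97\right) - 289859\right) + \left(-3 + \left(-68\right)^{3}\right) = \left(97 \cdot 98 - 289859\right) - 314435 = \left(9506 - 289859\right) - 314435 = -280353 - 314435 = -594788$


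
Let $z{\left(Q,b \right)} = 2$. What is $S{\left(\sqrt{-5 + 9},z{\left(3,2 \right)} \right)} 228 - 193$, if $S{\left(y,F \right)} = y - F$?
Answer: $-193$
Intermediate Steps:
$S{\left(\sqrt{-5 + 9},z{\left(3,2 \right)} \right)} 228 - 193 = \left(\sqrt{-5 + 9} - 2\right) 228 - 193 = \left(\sqrt{4} - 2\right) 228 - 193 = \left(2 - 2\right) 228 - 193 = 0 \cdot 228 - 193 = 0 - 193 = -193$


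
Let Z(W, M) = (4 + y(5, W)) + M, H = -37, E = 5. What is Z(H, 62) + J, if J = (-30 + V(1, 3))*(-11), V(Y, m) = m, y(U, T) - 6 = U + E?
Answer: 379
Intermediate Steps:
y(U, T) = 11 + U (y(U, T) = 6 + (U + 5) = 6 + (5 + U) = 11 + U)
J = 297 (J = (-30 + 3)*(-11) = -27*(-11) = 297)
Z(W, M) = 20 + M (Z(W, M) = (4 + (11 + 5)) + M = (4 + 16) + M = 20 + M)
Z(H, 62) + J = (20 + 62) + 297 = 82 + 297 = 379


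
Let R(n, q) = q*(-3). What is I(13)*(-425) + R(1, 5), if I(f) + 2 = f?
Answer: -4690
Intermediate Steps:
I(f) = -2 + f
R(n, q) = -3*q
I(13)*(-425) + R(1, 5) = (-2 + 13)*(-425) - 3*5 = 11*(-425) - 15 = -4675 - 15 = -4690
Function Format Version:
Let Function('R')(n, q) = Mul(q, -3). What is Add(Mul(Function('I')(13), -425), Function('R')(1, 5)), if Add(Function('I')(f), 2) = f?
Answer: -4690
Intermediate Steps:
Function('I')(f) = Add(-2, f)
Function('R')(n, q) = Mul(-3, q)
Add(Mul(Function('I')(13), -425), Function('R')(1, 5)) = Add(Mul(Add(-2, 13), -425), Mul(-3, 5)) = Add(Mul(11, -425), -15) = Add(-4675, -15) = -4690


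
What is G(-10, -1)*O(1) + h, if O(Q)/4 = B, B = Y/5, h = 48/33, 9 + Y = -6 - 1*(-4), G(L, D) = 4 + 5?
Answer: -4276/55 ≈ -77.745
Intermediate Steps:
G(L, D) = 9
Y = -11 (Y = -9 + (-6 - 1*(-4)) = -9 + (-6 + 4) = -9 - 2 = -11)
h = 16/11 (h = 48*(1/33) = 16/11 ≈ 1.4545)
B = -11/5 ≈ -2.2000
O(Q) = -44/5 (O(Q) = 4*(-11/5) = -44/5)
G(-10, -1)*O(1) + h = 9*(-44/5) + 16/11 = -396/5 + 16/11 = -4276/55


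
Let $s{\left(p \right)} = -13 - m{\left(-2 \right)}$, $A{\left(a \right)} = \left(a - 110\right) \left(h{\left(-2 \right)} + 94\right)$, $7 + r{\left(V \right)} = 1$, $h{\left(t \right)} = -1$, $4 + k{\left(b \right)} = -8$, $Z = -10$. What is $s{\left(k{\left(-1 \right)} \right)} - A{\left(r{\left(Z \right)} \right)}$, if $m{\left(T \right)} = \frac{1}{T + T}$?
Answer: $\frac{43101}{4} \approx 10775.0$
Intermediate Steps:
$m{\left(T \right)} = \frac{1}{2 T}$
$k{\left(b \right)} = -12$ ($k{\left(b \right)} = -4 - 8 = -12$)
$r{\left(V \right)} = -6$ ($r{\left(V \right)} = -7 + 1 = -6$)
$A{\left(a \right)} = -10230 + 93 a$ ($A{\left(a \right)} = \left(a - 110\right) \left(-1 + 94\right) = \left(-110 + a\right) 93 = -10230 + 93 a$)
$s{\left(p \right)} = - \frac{51}{4}$ ($s{\left(p \right)} = -13 - \frac{1}{2 \left(-2\right)} = -13 - \frac{1}{2} \left(- \frac{1}{2}\right) = -13 - - \frac{1}{4} = -13 + \frac{1}{4} = - \frac{51}{4}$)
$s{\left(k{\left(-1 \right)} \right)} - A{\left(r{\left(Z \right)} \right)} = - \frac{51}{4} - \left(-10230 + 93 \left(-6\right)\right) = - \frac{51}{4} - \left(-10230 - 558\right) = - \frac{51}{4} - -10788 = - \frac{51}{4} + 10788 = \frac{43101}{4}$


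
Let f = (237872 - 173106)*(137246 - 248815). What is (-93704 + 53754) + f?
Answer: -7225917804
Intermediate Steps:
f = -7225877854 (f = 64766*(-111569) = -7225877854)
(-93704 + 53754) + f = (-93704 + 53754) - 7225877854 = -39950 - 7225877854 = -7225917804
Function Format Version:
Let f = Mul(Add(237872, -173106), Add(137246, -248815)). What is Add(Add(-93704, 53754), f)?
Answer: -7225917804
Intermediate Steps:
f = -7225877854 (f = Mul(64766, -111569) = -7225877854)
Add(Add(-93704, 53754), f) = Add(Add(-93704, 53754), -7225877854) = Add(-39950, -7225877854) = -7225917804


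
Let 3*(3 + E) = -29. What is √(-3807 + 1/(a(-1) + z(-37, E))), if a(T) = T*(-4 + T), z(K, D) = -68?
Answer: I*√1678894/21 ≈ 61.701*I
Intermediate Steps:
E = -38/3 (E = -3 + (⅓)*(-29) = -3 - 29/3 = -38/3 ≈ -12.667)
√(-3807 + 1/(a(-1) + z(-37, E))) = √(-3807 + 1/(-(-4 - 1) - 68)) = √(-3807 + 1/(-1*(-5) - 68)) = √(-3807 + 1/(5 - 68)) = √(-3807 + 1/(-63)) = √(-3807 - 1/63) = √(-239842/63) = I*√1678894/21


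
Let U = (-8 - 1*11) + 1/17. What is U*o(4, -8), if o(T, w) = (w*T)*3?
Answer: 30912/17 ≈ 1818.4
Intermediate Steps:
o(T, w) = 3*T*w (o(T, w) = (T*w)*3 = 3*T*w)
U = -322/17 (U = (-8 - 11) + 1/17 = -19 + 1/17 = -322/17 ≈ -18.941)
U*o(4, -8) = -966*4*(-8)/17 = -322/17*(-96) = 30912/17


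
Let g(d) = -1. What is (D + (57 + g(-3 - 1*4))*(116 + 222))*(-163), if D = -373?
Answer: -3024465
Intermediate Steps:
(D + (57 + g(-3 - 1*4))*(116 + 222))*(-163) = (-373 + (57 - 1)*(116 + 222))*(-163) = (-373 + 56*338)*(-163) = (-373 + 18928)*(-163) = 18555*(-163) = -3024465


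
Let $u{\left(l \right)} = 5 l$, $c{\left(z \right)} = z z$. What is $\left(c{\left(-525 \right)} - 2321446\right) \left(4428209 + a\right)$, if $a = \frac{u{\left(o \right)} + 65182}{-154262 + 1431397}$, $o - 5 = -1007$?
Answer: $- \frac{11569978557481513727}{1277135} \approx -9.0593 \cdot 10^{12}$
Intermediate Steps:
$o = -1002$ ($o = 5 - 1007 = -1002$)
$c{\left(z \right)} = z^{2}$
$a = \frac{60172}{1277135}$ ($a = \frac{5 \left(-1002\right) + 65182}{-154262 + 1431397} = \frac{-5010 + 65182}{1277135} = 60172 \cdot \frac{1}{1277135} = \frac{60172}{1277135} \approx 0.047115$)
$\left(c{\left(-525 \right)} - 2321446\right) \left(4428209 + a\right) = \left(\left(-525\right)^{2} - 2321446\right) \left(4428209 + \frac{60172}{1277135}\right) = \left(275625 - 2321446\right) \frac{5655420761387}{1277135} = \left(-2045821\right) \frac{5655420761387}{1277135} = - \frac{11569978557481513727}{1277135}$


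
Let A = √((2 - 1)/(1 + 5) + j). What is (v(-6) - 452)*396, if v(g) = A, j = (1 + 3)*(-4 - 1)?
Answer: -178992 + 66*I*√714 ≈ -1.7899e+5 + 1763.6*I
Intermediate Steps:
j = -20 (j = 4*(-5) = -20)
A = I*√714/6 (A = √((2 - 1)/(1 + 5) - 20) = √(1/6 - 20) = √(1*(⅙) - 20) = √(⅙ - 20) = √(-119/6) = I*√714/6 ≈ 4.4535*I)
v(g) = I*√714/6
(v(-6) - 452)*396 = (I*√714/6 - 452)*396 = (-452 + I*√714/6)*396 = -178992 + 66*I*√714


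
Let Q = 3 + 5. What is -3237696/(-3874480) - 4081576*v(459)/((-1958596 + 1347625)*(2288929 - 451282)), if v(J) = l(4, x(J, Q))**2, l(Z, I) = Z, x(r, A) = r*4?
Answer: 227210815735438852/271879290206265735 ≈ 0.83570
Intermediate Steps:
Q = 8
x(r, A) = 4*r
v(J) = 16 (v(J) = 4**2 = 16)
-3237696/(-3874480) - 4081576*v(459)/((-1958596 + 1347625)*(2288929 - 451282)) = -3237696/(-3874480) - 4081576*16/((-1958596 + 1347625)*(2288929 - 451282)) = -3237696*(-1/3874480) - 4081576/(-610971*1837647*(1/16)) = 202356/242155 - 4081576/((-1122749025237*1/16)) = 202356/242155 - 4081576/(-1122749025237/16) = 202356/242155 - 4081576*(-16/1122749025237) = 202356/242155 + 65305216/1122749025237 = 227210815735438852/271879290206265735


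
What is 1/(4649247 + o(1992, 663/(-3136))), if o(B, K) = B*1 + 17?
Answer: 1/4651256 ≈ 2.1500e-7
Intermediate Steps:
o(B, K) = 17 + B (o(B, K) = B + 17 = 17 + B)
1/(4649247 + o(1992, 663/(-3136))) = 1/(4649247 + (17 + 1992)) = 1/(4649247 + 2009) = 1/4651256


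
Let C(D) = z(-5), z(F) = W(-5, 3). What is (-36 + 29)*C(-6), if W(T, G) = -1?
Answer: 7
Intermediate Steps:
z(F) = -1
C(D) = -1
(-36 + 29)*C(-6) = (-36 + 29)*(-1) = -7*(-1) = 7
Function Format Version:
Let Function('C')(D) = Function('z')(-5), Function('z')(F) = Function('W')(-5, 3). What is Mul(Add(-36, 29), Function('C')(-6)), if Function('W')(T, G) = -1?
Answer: 7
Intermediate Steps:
Function('z')(F) = -1
Function('C')(D) = -1
Mul(Add(-36, 29), Function('C')(-6)) = Mul(Add(-36, 29), -1) = Mul(-7, -1) = 7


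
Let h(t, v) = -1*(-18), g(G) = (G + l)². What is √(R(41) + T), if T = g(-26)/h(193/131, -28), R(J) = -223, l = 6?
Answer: I*√1807/3 ≈ 14.17*I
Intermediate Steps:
g(G) = (6 + G)² (g(G) = (G + 6)² = (6 + G)²)
h(t, v) = 18
T = 200/9 (T = (6 - 26)²/18 = (-20)²*(1/18) = 400*(1/18) = 200/9 ≈ 22.222)
√(R(41) + T) = √(-223 + 200/9) = √(-1807/9) = I*√1807/3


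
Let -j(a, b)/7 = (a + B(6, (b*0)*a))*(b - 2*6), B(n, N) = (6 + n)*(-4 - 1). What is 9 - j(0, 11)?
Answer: 429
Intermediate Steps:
B(n, N) = -30 - 5*n (B(n, N) = (6 + n)*(-5) = -30 - 5*n)
j(a, b) = -7*(-60 + a)*(-12 + b) (j(a, b) = -7*(a + (-30 - 5*6))*(b - 2*6) = -7*(a + (-30 - 30))*(b - 12) = -7*(a - 60)*(-12 + b) = -7*(-60 + a)*(-12 + b))
9 - j(0, 11) = 9 - (-5040 + 84*0 + 420*11 - 7*0*11) = 9 - (-5040 + 0 + 4620 + 0) = 9 - 1*(-420) = 9 + 420 = 429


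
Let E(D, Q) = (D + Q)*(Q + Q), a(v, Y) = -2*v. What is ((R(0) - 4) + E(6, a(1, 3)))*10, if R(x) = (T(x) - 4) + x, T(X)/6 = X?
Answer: -240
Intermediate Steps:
T(X) = 6*X
R(x) = -4 + 7*x (R(x) = (6*x - 4) + x = (-4 + 6*x) + x = -4 + 7*x)
E(D, Q) = 2*Q*(D + Q) (E(D, Q) = (D + Q)*(2*Q) = 2*Q*(D + Q))
((R(0) - 4) + E(6, a(1, 3)))*10 = (((-4 + 7*0) - 4) + 2*(-2*1)*(6 - 2*1))*10 = (((-4 + 0) - 4) + 2*(-2)*(6 - 2))*10 = ((-4 - 4) + 2*(-2)*4)*10 = (-8 - 16)*10 = -24*10 = -240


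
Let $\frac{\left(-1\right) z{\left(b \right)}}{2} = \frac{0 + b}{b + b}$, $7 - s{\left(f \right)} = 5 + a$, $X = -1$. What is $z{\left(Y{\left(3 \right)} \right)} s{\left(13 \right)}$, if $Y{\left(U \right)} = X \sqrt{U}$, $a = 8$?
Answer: $6$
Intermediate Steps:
$Y{\left(U \right)} = - \sqrt{U}$
$s{\left(f \right)} = -6$ ($s{\left(f \right)} = 7 - \left(5 + 8\right) = 7 - 13 = -6$)
$z{\left(b \right)} = -1$ ($z{\left(b \right)} = - 2 \frac{0 + b}{b + b} = - 2 \frac{b}{2 b} = - 2 b \frac{1}{2 b} = \left(-2\right) \frac{1}{2} = -1$)
$z{\left(Y{\left(3 \right)} \right)} s{\left(13 \right)} = \left(-1\right) \left(-6\right) = 6$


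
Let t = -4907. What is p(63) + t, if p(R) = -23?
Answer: -4930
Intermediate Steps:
p(63) + t = -23 - 4907 = -4930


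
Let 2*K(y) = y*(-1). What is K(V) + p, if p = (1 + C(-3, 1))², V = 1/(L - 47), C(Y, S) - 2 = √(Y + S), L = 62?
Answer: 209/30 + 6*I*√2 ≈ 6.9667 + 8.4853*I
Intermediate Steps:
C(Y, S) = 2 + √(S + Y) (C(Y, S) = 2 + √(Y + S) = 2 + √(S + Y))
V = 1/15 (V = 1/(62 - 47) = 1/15 ≈ 0.066667)
K(y) = -y/2 (K(y) = (y*(-1))/2 = (-y)/2 = -y/2)
p = (3 + I*√2)² (p = (1 + (2 + √(1 - 3)))² = (1 + (2 + √(-2)))² = (1 + (2 + I*√2))² = (3 + I*√2)² ≈ 7.0 + 8.4853*I)
K(V) + p = -½*1/15 + (3 + I*√2)² = -1/30 + (3 + I*√2)²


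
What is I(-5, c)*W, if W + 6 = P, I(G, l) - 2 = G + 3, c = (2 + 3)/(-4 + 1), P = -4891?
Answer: 0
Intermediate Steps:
c = -5/3 (c = 5/(-3) = 5*(-1/3) = -5/3 ≈ -1.6667)
I(G, l) = 5 + G (I(G, l) = 2 + (G + 3) = 2 + (3 + G) = 5 + G)
W = -4897 (W = -6 - 4891 = -4897)
I(-5, c)*W = (5 - 5)*(-4897) = 0*(-4897) = 0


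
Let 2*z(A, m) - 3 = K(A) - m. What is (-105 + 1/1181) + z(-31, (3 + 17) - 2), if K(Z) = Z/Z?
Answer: -132271/1181 ≈ -112.00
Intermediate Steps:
K(Z) = 1
z(A, m) = 2 - m/2 (z(A, m) = 3/2 + (1 - m)/2 = 3/2 + (1/2 - m/2) = 2 - m/2)
(-105 + 1/1181) + z(-31, (3 + 17) - 2) = (-105 + 1/1181) + (2 - ((3 + 17) - 2)/2) = (-105 + 1/1181) + (2 - (20 - 2)/2) = -124004/1181 + (2 - 1/2*18) = -124004/1181 + (2 - 9) = -124004/1181 - 7 = -132271/1181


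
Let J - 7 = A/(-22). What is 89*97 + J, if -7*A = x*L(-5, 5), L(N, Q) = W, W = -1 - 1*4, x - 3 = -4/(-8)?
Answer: 380155/44 ≈ 8639.9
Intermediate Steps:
x = 7/2 (x = 3 - 4/(-8) = 3 - 4*(-⅛) = 3 + ½ = 7/2 ≈ 3.5000)
W = -5 (W = -1 - 4 = -5)
L(N, Q) = -5
A = 5/2 (A = -(-5)/2 = -⅐*(-35/2) = 5/2 ≈ 2.5000)
J = 303/44 (J = 7 + (5/2)/(-22) = 7 + (5/2)*(-1/22) = 7 - 5/44 = 303/44 ≈ 6.8864)
89*97 + J = 89*97 + 303/44 = 8633 + 303/44 = 380155/44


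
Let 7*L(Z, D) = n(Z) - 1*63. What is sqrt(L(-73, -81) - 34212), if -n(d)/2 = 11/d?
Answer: I*sqrt(8935810499)/511 ≈ 184.99*I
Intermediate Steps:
n(d) = -22/d
L(Z, D) = -9 - 22/(7*Z) (L(Z, D) = (-22/Z - 1*63)/7 = (-22/Z - 63)/7 = (-63 - 22/Z)/7 = -9 - 22/(7*Z))
sqrt(L(-73, -81) - 34212) = sqrt((-9 - 22/7/(-73)) - 34212) = sqrt((-9 - 22/7*(-1/73)) - 34212) = sqrt((-9 + 22/511) - 34212) = sqrt(-4577/511 - 34212) = sqrt(-17486909/511) = I*sqrt(8935810499)/511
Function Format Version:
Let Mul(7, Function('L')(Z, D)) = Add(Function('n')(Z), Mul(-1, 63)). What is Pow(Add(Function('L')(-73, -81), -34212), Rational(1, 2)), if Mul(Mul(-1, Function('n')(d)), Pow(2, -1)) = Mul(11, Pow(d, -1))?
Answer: Mul(Rational(1, 511), I, Pow(8935810499, Rational(1, 2))) ≈ Mul(184.99, I)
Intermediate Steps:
Function('n')(d) = Mul(-22, Pow(d, -1)) (Function('n')(d) = Mul(-2, Mul(11, Pow(d, -1))) = Mul(-22, Pow(d, -1)))
Function('L')(Z, D) = Add(-9, Mul(Rational(-22, 7), Pow(Z, -1))) (Function('L')(Z, D) = Mul(Rational(1, 7), Add(Mul(-22, Pow(Z, -1)), Mul(-1, 63))) = Mul(Rational(1, 7), Add(Mul(-22, Pow(Z, -1)), -63)) = Mul(Rational(1, 7), Add(-63, Mul(-22, Pow(Z, -1)))) = Add(-9, Mul(Rational(-22, 7), Pow(Z, -1))))
Pow(Add(Function('L')(-73, -81), -34212), Rational(1, 2)) = Pow(Add(Add(-9, Mul(Rational(-22, 7), Pow(-73, -1))), -34212), Rational(1, 2)) = Pow(Add(Add(-9, Mul(Rational(-22, 7), Rational(-1, 73))), -34212), Rational(1, 2)) = Pow(Add(Add(-9, Rational(22, 511)), -34212), Rational(1, 2)) = Pow(Add(Rational(-4577, 511), -34212), Rational(1, 2)) = Pow(Rational(-17486909, 511), Rational(1, 2)) = Mul(Rational(1, 511), I, Pow(8935810499, Rational(1, 2)))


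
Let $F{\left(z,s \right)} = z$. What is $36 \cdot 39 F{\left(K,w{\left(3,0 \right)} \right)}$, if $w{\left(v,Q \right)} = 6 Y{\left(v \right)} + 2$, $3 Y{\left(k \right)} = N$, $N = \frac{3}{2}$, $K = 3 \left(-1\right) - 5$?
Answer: $-11232$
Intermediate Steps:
$K = -8$ ($K = -3 - 5 = -8$)
$N = \frac{3}{2}$ ($N = 3 \cdot \frac{1}{2} = \frac{3}{2} \approx 1.5$)
$Y{\left(k \right)} = \frac{1}{2}$ ($Y{\left(k \right)} = \frac{1}{3} \cdot \frac{3}{2} = \frac{1}{2}$)
$w{\left(v,Q \right)} = 5$ ($w{\left(v,Q \right)} = 6 \cdot \frac{1}{2} + 2 = 3 + 2 = 5$)
$36 \cdot 39 F{\left(K,w{\left(3,0 \right)} \right)} = 36 \cdot 39 \left(-8\right) = 1404 \left(-8\right) = -11232$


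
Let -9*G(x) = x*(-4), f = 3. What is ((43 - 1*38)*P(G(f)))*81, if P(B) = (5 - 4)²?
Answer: 405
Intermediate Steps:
G(x) = 4*x/9 (G(x) = -x*(-4)/9 = -(-4)*x/9 = 4*x/9)
P(B) = 1 (P(B) = 1² = 1)
((43 - 1*38)*P(G(f)))*81 = ((43 - 1*38)*1)*81 = ((43 - 38)*1)*81 = (5*1)*81 = 5*81 = 405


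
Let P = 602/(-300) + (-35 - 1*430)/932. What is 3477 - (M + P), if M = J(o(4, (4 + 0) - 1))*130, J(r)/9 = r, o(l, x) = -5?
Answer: 652132441/69900 ≈ 9329.5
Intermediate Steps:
J(r) = 9*r
P = -175141/69900 (P = 602*(-1/300) + (-35 - 430)*(1/932) = -301/150 - 465*1/932 = -301/150 - 465/932 = -175141/69900 ≈ -2.5056)
M = -5850 (M = (9*(-5))*130 = -45*130 = -5850)
3477 - (M + P) = 3477 - (-5850 - 175141/69900) = 3477 - 1*(-409090141/69900) = 3477 + 409090141/69900 = 652132441/69900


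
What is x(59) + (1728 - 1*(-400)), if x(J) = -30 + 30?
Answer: 2128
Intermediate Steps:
x(J) = 0
x(59) + (1728 - 1*(-400)) = 0 + (1728 - 1*(-400)) = 0 + (1728 + 400) = 0 + 2128 = 2128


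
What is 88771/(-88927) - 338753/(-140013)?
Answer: 17695194008/12450936051 ≈ 1.4212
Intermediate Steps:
88771/(-88927) - 338753/(-140013) = 88771*(-1/88927) - 338753*(-1/140013) = -88771/88927 + 338753/140013 = 17695194008/12450936051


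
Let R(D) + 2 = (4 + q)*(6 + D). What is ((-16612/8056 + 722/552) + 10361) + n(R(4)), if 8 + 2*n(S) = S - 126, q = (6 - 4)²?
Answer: 2871661769/277932 ≈ 10332.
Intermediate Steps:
q = 4 (q = 2² = 4)
R(D) = 46 + 8*D (R(D) = -2 + (4 + 4)*(6 + D) = -2 + 8*(6 + D) = -2 + (48 + 8*D) = 46 + 8*D)
n(S) = -67 + S/2 (n(S) = -4 + (S - 126)/2 = -4 + (-126 + S)/2 = -4 + (-63 + S/2) = -67 + S/2)
((-16612/8056 + 722/552) + 10361) + n(R(4)) = ((-16612/8056 + 722/552) + 10361) + (-67 + (46 + 8*4)/2) = ((-16612*1/8056 + 722*(1/552)) + 10361) + (-67 + (46 + 32)/2) = ((-4153/2014 + 361/276) + 10361) + (-67 + (½)*78) = (-209587/277932 + 10361) + (-67 + 39) = 2879443865/277932 - 28 = 2871661769/277932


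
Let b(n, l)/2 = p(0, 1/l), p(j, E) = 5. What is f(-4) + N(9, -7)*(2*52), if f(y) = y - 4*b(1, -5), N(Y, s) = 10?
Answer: 996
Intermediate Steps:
b(n, l) = 10 (b(n, l) = 2*5 = 10)
f(y) = -40 + y (f(y) = y - 4*10 = y - 40 = -40 + y)
f(-4) + N(9, -7)*(2*52) = (-40 - 4) + 10*(2*52) = -44 + 10*104 = -44 + 1040 = 996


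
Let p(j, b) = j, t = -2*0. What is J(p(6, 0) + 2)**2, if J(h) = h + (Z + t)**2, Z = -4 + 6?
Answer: 144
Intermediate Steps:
Z = 2
t = 0
J(h) = 4 + h (J(h) = h + (2 + 0)**2 = h + 2**2 = h + 4 = 4 + h)
J(p(6, 0) + 2)**2 = (4 + (6 + 2))**2 = (4 + 8)**2 = 12**2 = 144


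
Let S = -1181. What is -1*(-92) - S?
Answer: 1273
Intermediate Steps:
-1*(-92) - S = -1*(-92) - 1*(-1181) = 92 + 1181 = 1273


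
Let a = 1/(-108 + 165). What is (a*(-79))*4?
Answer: -316/57 ≈ -5.5439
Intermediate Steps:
a = 1/57 ≈ 0.017544
(a*(-79))*4 = ((1/57)*(-79))*4 = -79/57*4 = -316/57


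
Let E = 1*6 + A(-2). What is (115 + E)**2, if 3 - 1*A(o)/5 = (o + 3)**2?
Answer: 17161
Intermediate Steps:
A(o) = 15 - 5*(3 + o)**2 (A(o) = 15 - 5*(o + 3)**2 = 15 - 5*(3 + o)**2)
E = 16 (E = 1*6 + (15 - 5*(3 - 2)**2) = 6 + (15 - 5*1**2) = 6 + (15 - 5*1) = 6 + (15 - 5) = 6 + 10 = 16)
(115 + E)**2 = (115 + 16)**2 = 131**2 = 17161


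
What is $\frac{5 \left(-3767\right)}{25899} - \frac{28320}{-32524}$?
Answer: $\frac{30217535}{210584769} \approx 0.14349$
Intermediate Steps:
$\frac{5 \left(-3767\right)}{25899} - \frac{28320}{-32524} = \left(-18835\right) \frac{1}{25899} - - \frac{7080}{8131} = - \frac{18835}{25899} + \frac{7080}{8131} = \frac{30217535}{210584769}$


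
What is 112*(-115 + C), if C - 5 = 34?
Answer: -8512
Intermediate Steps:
C = 39 (C = 5 + 34 = 39)
112*(-115 + C) = 112*(-115 + 39) = 112*(-76) = -8512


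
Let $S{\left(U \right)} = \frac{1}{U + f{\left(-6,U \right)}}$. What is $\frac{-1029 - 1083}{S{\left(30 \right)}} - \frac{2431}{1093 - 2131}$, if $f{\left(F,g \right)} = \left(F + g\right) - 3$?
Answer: $- \frac{111802625}{1038} \approx -1.0771 \cdot 10^{5}$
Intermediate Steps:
$f{\left(F,g \right)} = -3 + F + g$
$S{\left(U \right)} = \frac{1}{-9 + 2 U}$ ($S{\left(U \right)} = \frac{1}{U - \left(9 - U\right)} = \frac{1}{U + \left(-9 + U\right)} = \frac{1}{-9 + 2 U}$)
$\frac{-1029 - 1083}{S{\left(30 \right)}} - \frac{2431}{1093 - 2131} = \frac{-1029 - 1083}{\frac{1}{-9 + 2 \cdot 30}} - \frac{2431}{1093 - 2131} = \frac{-1029 - 1083}{\frac{1}{-9 + 60}} - \frac{2431}{-1038} = - \frac{2112}{\frac{1}{51}} - - \frac{2431}{1038} = - 2112 \frac{1}{\frac{1}{51}} + \frac{2431}{1038} = \left(-2112\right) 51 + \frac{2431}{1038} = -107712 + \frac{2431}{1038} = - \frac{111802625}{1038}$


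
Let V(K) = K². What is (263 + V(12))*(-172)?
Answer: -70004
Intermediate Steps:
(263 + V(12))*(-172) = (263 + 12²)*(-172) = (263 + 144)*(-172) = 407*(-172) = -70004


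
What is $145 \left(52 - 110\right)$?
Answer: $-8410$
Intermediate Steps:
$145 \left(52 - 110\right) = 145 \left(-58\right) = -8410$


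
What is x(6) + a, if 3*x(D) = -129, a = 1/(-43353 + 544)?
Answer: -1840788/42809 ≈ -43.000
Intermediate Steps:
a = -1/42809 (a = 1/(-42809) = -1/42809 ≈ -2.3360e-5)
x(D) = -43 (x(D) = (⅓)*(-129) = -43)
x(6) + a = -43 - 1/42809 = -1840788/42809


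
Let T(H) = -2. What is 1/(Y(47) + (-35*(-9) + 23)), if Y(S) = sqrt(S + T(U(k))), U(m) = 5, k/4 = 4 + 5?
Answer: 338/114199 - 3*sqrt(5)/114199 ≈ 0.0029010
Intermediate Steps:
k = 36 (k = 4*(4 + 5) = 4*9 = 36)
Y(S) = sqrt(-2 + S) (Y(S) = sqrt(S - 2) = sqrt(-2 + S))
1/(Y(47) + (-35*(-9) + 23)) = 1/(sqrt(-2 + 47) + (-35*(-9) + 23)) = 1/(sqrt(45) + (315 + 23)) = 1/(3*sqrt(5) + 338) = 1/(338 + 3*sqrt(5))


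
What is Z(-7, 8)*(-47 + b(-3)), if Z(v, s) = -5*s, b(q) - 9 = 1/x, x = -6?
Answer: 4580/3 ≈ 1526.7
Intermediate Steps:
b(q) = 53/6 (b(q) = 9 + 1/(-6) = 9 - ⅙ = 53/6)
Z(-7, 8)*(-47 + b(-3)) = (-5*8)*(-47 + 53/6) = -40*(-229/6) = 4580/3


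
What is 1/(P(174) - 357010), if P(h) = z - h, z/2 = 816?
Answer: -1/355552 ≈ -2.8125e-6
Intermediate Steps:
z = 1632 (z = 2*816 = 1632)
P(h) = 1632 - h
1/(P(174) - 357010) = 1/((1632 - 1*174) - 357010) = 1/((1632 - 174) - 357010) = 1/(1458 - 357010) = 1/(-355552) = -1/355552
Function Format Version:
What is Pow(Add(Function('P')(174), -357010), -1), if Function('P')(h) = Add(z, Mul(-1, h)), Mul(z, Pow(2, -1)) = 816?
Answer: Rational(-1, 355552) ≈ -2.8125e-6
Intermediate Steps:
z = 1632 (z = Mul(2, 816) = 1632)
Function('P')(h) = Add(1632, Mul(-1, h))
Pow(Add(Function('P')(174), -357010), -1) = Pow(Add(Add(1632, Mul(-1, 174)), -357010), -1) = Pow(Add(Add(1632, -174), -357010), -1) = Pow(Add(1458, -357010), -1) = Pow(-355552, -1) = Rational(-1, 355552)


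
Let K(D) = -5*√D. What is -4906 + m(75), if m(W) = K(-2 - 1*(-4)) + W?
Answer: -4831 - 5*√2 ≈ -4838.1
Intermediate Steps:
m(W) = W - 5*√2 (m(W) = -5*√(-2 - 1*(-4)) + W = -5*√(-2 + 4) + W = -5*√2 + W = W - 5*√2)
-4906 + m(75) = -4906 + (75 - 5*√2) = -4831 - 5*√2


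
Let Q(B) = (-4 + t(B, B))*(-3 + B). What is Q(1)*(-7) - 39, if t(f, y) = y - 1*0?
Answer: -81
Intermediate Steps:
t(f, y) = y (t(f, y) = y + 0 = y)
Q(B) = (-4 + B)*(-3 + B)
Q(1)*(-7) - 39 = (12 + 1² - 7*1)*(-7) - 39 = (12 + 1 - 7)*(-7) - 39 = 6*(-7) - 39 = -42 - 39 = -81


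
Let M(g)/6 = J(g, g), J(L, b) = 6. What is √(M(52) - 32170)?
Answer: I*√32134 ≈ 179.26*I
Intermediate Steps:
M(g) = 36 (M(g) = 6*6 = 36)
√(M(52) - 32170) = √(36 - 32170) = √(-32134) = I*√32134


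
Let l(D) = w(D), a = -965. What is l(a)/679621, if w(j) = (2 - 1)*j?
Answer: -965/679621 ≈ -0.0014199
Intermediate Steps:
w(j) = j (w(j) = 1*j = j)
l(D) = D
l(a)/679621 = -965/679621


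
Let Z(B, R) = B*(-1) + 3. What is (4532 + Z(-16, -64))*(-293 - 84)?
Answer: -1715727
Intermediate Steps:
Z(B, R) = 3 - B (Z(B, R) = -B + 3 = 3 - B)
(4532 + Z(-16, -64))*(-293 - 84) = (4532 + (3 - 1*(-16)))*(-293 - 84) = (4532 + (3 + 16))*(-377) = (4532 + 19)*(-377) = 4551*(-377) = -1715727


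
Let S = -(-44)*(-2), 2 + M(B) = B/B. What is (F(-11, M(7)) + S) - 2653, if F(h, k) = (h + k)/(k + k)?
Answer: -2735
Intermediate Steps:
M(B) = -1 (M(B) = -2 + B/B = -2 + 1 = -1)
F(h, k) = (h + k)/(2*k) (F(h, k) = (h + k)/((2*k)) = (h + k)*(1/(2*k)) = (h + k)/(2*k))
S = -88 (S = -22*4 = -88)
(F(-11, M(7)) + S) - 2653 = ((½)*(-11 - 1)/(-1) - 88) - 2653 = ((½)*(-1)*(-12) - 88) - 2653 = (6 - 88) - 2653 = -82 - 2653 = -2735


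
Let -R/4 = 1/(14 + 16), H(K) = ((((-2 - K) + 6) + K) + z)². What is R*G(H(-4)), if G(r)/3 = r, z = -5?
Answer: -⅖ ≈ -0.40000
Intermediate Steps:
H(K) = 1 (H(K) = ((((-2 - K) + 6) + K) - 5)² = (((4 - K) + K) - 5)² = (4 - 5)² = (-1)² = 1)
G(r) = 3*r
R = -2/15 (R = -4/(14 + 16) = -4/30 = -4*1/30 = -2/15 ≈ -0.13333)
R*G(H(-4)) = -2/5 = -2/15*3 = -⅖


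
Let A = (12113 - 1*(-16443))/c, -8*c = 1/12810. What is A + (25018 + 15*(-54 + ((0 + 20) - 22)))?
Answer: -2926394702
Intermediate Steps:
c = -1/102480 (c = -⅛/12810 = -⅛*1/12810 = -1/102480 ≈ -9.7580e-6)
A = -2926418880 (A = (12113 - 1*(-16443))/(-1/102480) = (12113 + 16443)*(-102480) = 28556*(-102480) = -2926418880)
A + (25018 + 15*(-54 + ((0 + 20) - 22))) = -2926418880 + (25018 + 15*(-54 + ((0 + 20) - 22))) = -2926418880 + (25018 + 15*(-54 + (20 - 22))) = -2926418880 + (25018 + 15*(-54 - 2)) = -2926418880 + (25018 + 15*(-56)) = -2926418880 + (25018 - 840) = -2926418880 + 24178 = -2926394702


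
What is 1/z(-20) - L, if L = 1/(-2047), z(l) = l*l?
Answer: 2447/818800 ≈ 0.0029885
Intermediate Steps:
z(l) = l**2
L = -1/2047 ≈ -0.00048852
1/z(-20) - L = 1/((-20)**2) - 1*(-1/2047) = 1/400 + 1/2047 = 2447/818800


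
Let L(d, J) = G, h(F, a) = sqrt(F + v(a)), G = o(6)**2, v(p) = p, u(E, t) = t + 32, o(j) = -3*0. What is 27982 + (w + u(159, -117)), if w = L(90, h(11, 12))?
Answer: 27897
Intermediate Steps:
o(j) = 0
u(E, t) = 32 + t
G = 0 (G = 0**2 = 0)
h(F, a) = sqrt(F + a)
L(d, J) = 0
w = 0
27982 + (w + u(159, -117)) = 27982 + (0 + (32 - 117)) = 27982 + (0 - 85) = 27982 - 85 = 27897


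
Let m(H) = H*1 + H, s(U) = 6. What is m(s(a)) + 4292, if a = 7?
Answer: 4304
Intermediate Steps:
m(H) = 2*H (m(H) = H + H = 2*H)
m(s(a)) + 4292 = 2*6 + 4292 = 12 + 4292 = 4304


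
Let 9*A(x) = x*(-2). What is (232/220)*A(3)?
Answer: -116/165 ≈ -0.70303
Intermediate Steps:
A(x) = -2*x/9 (A(x) = (x*(-2))/9 = (-2*x)/9 = -2*x/9)
(232/220)*A(3) = (232/220)*(-2/9*3) = (232*(1/220))*(-⅔) = (58/55)*(-⅔) = -116/165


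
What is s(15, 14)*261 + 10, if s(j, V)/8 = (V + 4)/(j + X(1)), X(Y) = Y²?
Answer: 2359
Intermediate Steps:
s(j, V) = 8*(4 + V)/(1 + j) (s(j, V) = 8*((V + 4)/(j + 1²)) = 8*((4 + V)/(j + 1)) = 8*((4 + V)/(1 + j)) = 8*(4 + V)/(1 + j))
s(15, 14)*261 + 10 = (8*(4 + 14)/(1 + 15))*261 + 10 = (8*18/16)*261 + 10 = (8*(1/16)*18)*261 + 10 = 9*261 + 10 = 2349 + 10 = 2359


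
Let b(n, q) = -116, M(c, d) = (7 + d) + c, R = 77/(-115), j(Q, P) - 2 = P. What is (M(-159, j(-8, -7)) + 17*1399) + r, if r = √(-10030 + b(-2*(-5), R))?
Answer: 23626 + I*√10146 ≈ 23626.0 + 100.73*I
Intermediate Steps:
j(Q, P) = 2 + P
R = -77/115 (R = 77*(-1/115) = -77/115 ≈ -0.66957)
M(c, d) = 7 + c + d
r = I*√10146 (r = √(-10030 - 116) = √(-10146) = I*√10146 ≈ 100.73*I)
(M(-159, j(-8, -7)) + 17*1399) + r = ((7 - 159 + (2 - 7)) + 17*1399) + I*√10146 = ((7 - 159 - 5) + 23783) + I*√10146 = (-157 + 23783) + I*√10146 = 23626 + I*√10146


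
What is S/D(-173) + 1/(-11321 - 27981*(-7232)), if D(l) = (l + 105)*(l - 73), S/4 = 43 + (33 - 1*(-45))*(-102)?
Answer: -27428394125/14495835264 ≈ -1.8922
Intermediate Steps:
S = -31652 (S = 4*(43 + (33 - 1*(-45))*(-102)) = 4*(43 + (33 + 45)*(-102)) = 4*(43 + 78*(-102)) = 4*(43 - 7956) = 4*(-7913) = -31652)
D(l) = (-73 + l)*(105 + l) (D(l) = (105 + l)*(-73 + l) = (-73 + l)*(105 + l))
S/D(-173) + 1/(-11321 - 27981*(-7232)) = -31652/(-7665 + (-173)² + 32*(-173)) + 1/(-11321 - 27981*(-7232)) = -31652/(-7665 + 29929 - 5536) - 1/7232/(-39302) = -31652/16728 - 1/39302*(-1/7232) = -31652*1/16728 + 1/284232064 = -193/102 + 1/284232064 = -27428394125/14495835264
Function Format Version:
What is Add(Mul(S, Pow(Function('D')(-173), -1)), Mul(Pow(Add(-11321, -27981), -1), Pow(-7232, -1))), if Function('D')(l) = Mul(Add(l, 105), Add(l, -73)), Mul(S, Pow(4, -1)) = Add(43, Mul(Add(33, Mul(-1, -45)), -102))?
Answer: Rational(-27428394125, 14495835264) ≈ -1.8922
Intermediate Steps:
S = -31652 (S = Mul(4, Add(43, Mul(Add(33, Mul(-1, -45)), -102))) = Mul(4, Add(43, Mul(Add(33, 45), -102))) = Mul(4, Add(43, Mul(78, -102))) = Mul(4, Add(43, -7956)) = Mul(4, -7913) = -31652)
Function('D')(l) = Mul(Add(-73, l), Add(105, l)) (Function('D')(l) = Mul(Add(105, l), Add(-73, l)) = Mul(Add(-73, l), Add(105, l)))
Add(Mul(S, Pow(Function('D')(-173), -1)), Mul(Pow(Add(-11321, -27981), -1), Pow(-7232, -1))) = Add(Mul(-31652, Pow(Add(-7665, Pow(-173, 2), Mul(32, -173)), -1)), Mul(Pow(Add(-11321, -27981), -1), Pow(-7232, -1))) = Add(Mul(-31652, Pow(Add(-7665, 29929, -5536), -1)), Mul(Pow(-39302, -1), Rational(-1, 7232))) = Add(Mul(-31652, Pow(16728, -1)), Mul(Rational(-1, 39302), Rational(-1, 7232))) = Add(Mul(-31652, Rational(1, 16728)), Rational(1, 284232064)) = Add(Rational(-193, 102), Rational(1, 284232064)) = Rational(-27428394125, 14495835264)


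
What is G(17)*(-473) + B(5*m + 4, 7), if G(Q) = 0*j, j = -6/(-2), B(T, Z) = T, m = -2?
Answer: -6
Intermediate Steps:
j = 3 (j = -6*(-½) = 3)
G(Q) = 0 (G(Q) = 0*3 = 0)
G(17)*(-473) + B(5*m + 4, 7) = 0*(-473) + (5*(-2) + 4) = 0 + (-10 + 4) = 0 - 6 = -6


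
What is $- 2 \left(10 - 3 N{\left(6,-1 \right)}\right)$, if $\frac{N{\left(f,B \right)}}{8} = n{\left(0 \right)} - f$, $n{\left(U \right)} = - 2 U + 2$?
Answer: $-212$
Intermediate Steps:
$n{\left(U \right)} = 2 - 2 U$
$N{\left(f,B \right)} = 16 - 8 f$ ($N{\left(f,B \right)} = 8 \left(\left(2 - 0\right) - f\right) = 8 \left(\left(2 + 0\right) - f\right) = 8 \left(2 - f\right) = 16 - 8 f$)
$- 2 \left(10 - 3 N{\left(6,-1 \right)}\right) = - 2 \left(10 - 3 \left(16 - 48\right)\right) = - 2 \left(10 - -96\right) = - 2 \left(10 + 96\right) = \left(-2\right) 106 = -212$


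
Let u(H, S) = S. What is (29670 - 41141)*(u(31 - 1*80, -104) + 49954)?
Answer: -571829350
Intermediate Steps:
(29670 - 41141)*(u(31 - 1*80, -104) + 49954) = (29670 - 41141)*(-104 + 49954) = -11471*49850 = -571829350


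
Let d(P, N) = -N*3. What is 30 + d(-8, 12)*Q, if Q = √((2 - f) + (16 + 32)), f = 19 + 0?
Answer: 30 - 36*√31 ≈ -170.44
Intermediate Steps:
f = 19
d(P, N) = -3*N
Q = √31 (Q = √((2 - 1*19) + (16 + 32)) = √((2 - 19) + 48) = √(-17 + 48) = √31 ≈ 5.5678)
30 + d(-8, 12)*Q = 30 + (-3*12)*√31 = 30 - 36*√31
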